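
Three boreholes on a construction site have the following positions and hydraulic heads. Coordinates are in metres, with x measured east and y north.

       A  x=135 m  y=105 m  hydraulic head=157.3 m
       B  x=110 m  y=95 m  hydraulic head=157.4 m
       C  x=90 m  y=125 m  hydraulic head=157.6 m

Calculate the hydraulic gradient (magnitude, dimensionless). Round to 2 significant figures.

0.0061

With h = a·x + b·y + c and A as origin, the differences give:
  (-25)·a + (-10)·b = +0.1
  (-45)·a + 20·b = +0.3
Eliminate b (×20 and ×(-10), subtract): -950·a = 5.00 → a = ∂h/∂x = -0.005263
Back-substitute: b = ∂h/∂y = +0.003158.
|∇h| = √(-0.005263² + 0.003158²) = 0.006138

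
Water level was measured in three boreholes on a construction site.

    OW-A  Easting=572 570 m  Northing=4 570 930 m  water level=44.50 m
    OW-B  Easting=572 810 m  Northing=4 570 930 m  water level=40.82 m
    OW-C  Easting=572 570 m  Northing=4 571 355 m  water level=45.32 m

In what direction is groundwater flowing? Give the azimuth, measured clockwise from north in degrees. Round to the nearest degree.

097°

∂h/∂x = (40.82 − 44.50) / (572810 − 572570) = -0.01533
∂h/∂y = (45.32 − 44.50) / (4571355 − 4570930) = +0.001929
Flow direction (−∇h) has components (+0.01533 E, -0.001929 N).
Azimuth = atan2(E, N) = atan2(+0.01533, -0.001929) = 97.2° ≈ 097°.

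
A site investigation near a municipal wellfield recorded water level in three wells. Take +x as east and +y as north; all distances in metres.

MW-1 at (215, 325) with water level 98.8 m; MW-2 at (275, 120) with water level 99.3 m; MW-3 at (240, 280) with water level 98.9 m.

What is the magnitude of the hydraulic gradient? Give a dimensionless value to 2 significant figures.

Taking MW-1 as reference: MW-2−MW-1 = (60, -205, +0.5); MW-3−MW-1 = (25, -45, +0.1).
Solve a·Δx + b·Δy = Δh: det = 60·(-45) − 25·(-205) = 2425.
∂h/∂x = [(+0.5)·(-45) − (+0.1)·(-205)] / 2425 = -0.0008247
∂h/∂y = [60·(+0.1) − 25·(+0.5)] / 2425 = -0.002680
|∇h| = √(-0.0008247² + -0.002680²) = 0.002804

0.0028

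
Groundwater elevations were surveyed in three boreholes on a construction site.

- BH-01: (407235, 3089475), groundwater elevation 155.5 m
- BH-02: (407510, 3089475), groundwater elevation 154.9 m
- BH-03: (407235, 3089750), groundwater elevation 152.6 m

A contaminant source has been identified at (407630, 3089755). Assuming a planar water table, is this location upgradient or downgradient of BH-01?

∂h/∂x = (154.9 − 155.5) / (407510 − 407235) = -0.002182
∂h/∂y = (152.6 − 155.5) / (3089750 − 3089475) = -0.01055
Head at (407630, 3089755) = 155.5 + (-0.002182)·(395) + (-0.01055)·(280) = 151.69 m.
That is lower than the 155.5 m at BH-01, so the point is downgradient.

downgradient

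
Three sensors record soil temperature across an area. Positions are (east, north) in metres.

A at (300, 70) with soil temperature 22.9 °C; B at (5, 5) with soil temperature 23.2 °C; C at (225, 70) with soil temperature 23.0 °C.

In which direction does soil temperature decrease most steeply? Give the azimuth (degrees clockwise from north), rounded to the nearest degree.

With T = a·x + b·y + c and A as origin, the differences give:
  (-295)·a + (-65)·b = +0.3
  (-75)·a + 0·b = +0.1
Eliminate b (×0 and ×(-65), subtract): -4875·a = 6.50 → a = ∂T/∂x = -0.001333
Back-substitute: b = ∂T/∂y = +0.001436.
Steepest decrease is along −∇f: components (+0.001333 E, -0.001436 N).
Azimuth = atan2(+0.001333, -0.001436) = 137.1° ≈ 137°.

137°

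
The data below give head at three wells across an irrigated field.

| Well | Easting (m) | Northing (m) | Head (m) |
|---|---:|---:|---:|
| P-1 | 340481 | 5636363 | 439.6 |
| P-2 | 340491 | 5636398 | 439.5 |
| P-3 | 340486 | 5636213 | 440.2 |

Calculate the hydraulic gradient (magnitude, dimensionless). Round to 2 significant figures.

0.0053

With h = a·x + b·y + c and P-1 as origin, the differences give:
  10·a + 35·b = -0.1
  5·a + (-150)·b = +0.6
Eliminate b (×(-150) and ×35, subtract): -1675·a = -6.00 → a = ∂h/∂x = +0.003582
Back-substitute: b = ∂h/∂y = -0.003881.
|∇h| = √(0.003582² + -0.003881²) = 0.005281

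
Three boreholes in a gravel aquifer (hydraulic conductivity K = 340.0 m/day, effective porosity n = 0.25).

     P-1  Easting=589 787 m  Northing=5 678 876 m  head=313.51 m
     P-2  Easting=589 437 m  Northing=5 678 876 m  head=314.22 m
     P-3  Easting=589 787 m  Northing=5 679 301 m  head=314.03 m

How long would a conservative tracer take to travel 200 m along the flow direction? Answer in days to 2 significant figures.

62 days

∂h/∂x = (314.22 − 313.51) / (589437 − 589787) = -0.002029
∂h/∂y = (314.03 − 313.51) / (5679301 − 5678876) = +0.001224
|∇h| = √(-0.002029² + 0.001224²) = 0.00237
Seepage velocity v = K·i/n = 340.0 × 0.00237 / 0.25 = 3.223 m/day.
t = 200 / 3.223 = 62.05 days.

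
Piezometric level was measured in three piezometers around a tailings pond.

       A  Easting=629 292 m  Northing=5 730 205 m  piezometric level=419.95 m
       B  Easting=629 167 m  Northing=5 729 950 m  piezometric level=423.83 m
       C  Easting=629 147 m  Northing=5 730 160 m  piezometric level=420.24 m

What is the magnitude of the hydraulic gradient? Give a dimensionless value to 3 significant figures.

Taking A as reference: B−A = (-125, -255, +3.88); C−A = (-145, -45, +0.29).
Solve a·Δx + b·Δy = Δh: det = (-125)·(-45) − (-145)·(-255) = -31350.
∂h/∂x = [(+3.88)·(-45) − (+0.29)·(-255)] / -31350 = +0.003211
∂h/∂y = [(-125)·(+0.29) − (-145)·(+3.88)] / -31350 = -0.01679
|∇h| = √(0.003211² + -0.01679²) = 0.01709

0.0171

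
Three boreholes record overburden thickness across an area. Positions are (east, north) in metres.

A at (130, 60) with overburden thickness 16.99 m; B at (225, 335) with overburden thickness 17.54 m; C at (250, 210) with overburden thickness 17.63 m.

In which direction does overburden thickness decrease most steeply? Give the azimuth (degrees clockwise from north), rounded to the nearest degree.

267°

Taking A as reference: B−A = (95, 275, +0.55); C−A = (120, 150, +0.64).
Determinant of the coordinate differences = 95·150 − 120·275 = -18750.
∂d/∂x = [(+0.55)·150 − (+0.64)·275] / -18750 = +0.004987
∂d/∂y = [95·(+0.64) − 120·(+0.55)] / -18750 = +0.0002773
Steepest decrease is along −∇f: components (-0.004987 E, -0.0002773 N).
Azimuth = atan2(-0.004987, -0.0002773) = 266.8° ≈ 267°.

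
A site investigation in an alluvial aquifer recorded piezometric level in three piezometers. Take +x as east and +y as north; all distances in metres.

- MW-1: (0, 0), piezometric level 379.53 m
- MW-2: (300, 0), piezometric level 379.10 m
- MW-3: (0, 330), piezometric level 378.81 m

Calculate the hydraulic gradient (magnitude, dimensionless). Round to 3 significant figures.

∂h/∂x = (379.10 − 379.53) / (300 − 0) = -0.001433
∂h/∂y = (378.81 − 379.53) / (330 − 0) = -0.002182
|∇h| = √(-0.001433² + -0.002182²) = 0.00261

0.00261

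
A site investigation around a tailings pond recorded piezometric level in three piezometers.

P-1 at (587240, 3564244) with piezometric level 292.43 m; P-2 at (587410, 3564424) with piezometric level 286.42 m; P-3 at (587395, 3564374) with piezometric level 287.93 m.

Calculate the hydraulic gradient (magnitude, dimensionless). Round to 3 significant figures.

Taking P-1 as reference: P-2−P-1 = (170, 180, -6.01); P-3−P-1 = (155, 130, -4.50).
Solve a·Δx + b·Δy = Δh: det = 170·130 − 155·180 = -5800.
∂h/∂x = [(-6.01)·130 − (-4.50)·180] / -5800 = -0.004948
∂h/∂y = [170·(-4.50) − 155·(-6.01)] / -5800 = -0.02872
|∇h| = √(-0.004948² + -0.02872²) = 0.02914

0.0291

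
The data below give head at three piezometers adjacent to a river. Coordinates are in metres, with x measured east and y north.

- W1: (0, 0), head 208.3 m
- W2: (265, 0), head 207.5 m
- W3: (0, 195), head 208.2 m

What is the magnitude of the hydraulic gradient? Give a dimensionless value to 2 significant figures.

0.0031

∂h/∂x = (207.5 − 208.3) / (265 − 0) = -0.003019
∂h/∂y = (208.2 − 208.3) / (195 − 0) = -0.0005128
|∇h| = √(-0.003019² + -0.0005128²) = 0.003062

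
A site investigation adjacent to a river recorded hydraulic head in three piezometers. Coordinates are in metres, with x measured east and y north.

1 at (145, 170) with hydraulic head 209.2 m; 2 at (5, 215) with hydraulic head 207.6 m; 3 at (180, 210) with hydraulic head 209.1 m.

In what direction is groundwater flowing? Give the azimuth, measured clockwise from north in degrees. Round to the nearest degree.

320°

Three-point gradient (reference 1): Δ to 2 = (-140, 45, -1.6), Δ to 3 = (35, 40, -0.1).
∂h/∂x = +0.008293, ∂h/∂y = -0.009756 (det = -7175).
Flow direction (−∇h) has components (-0.008293 E, +0.009756 N).
Azimuth = atan2(E, N) = atan2(-0.008293, +0.009756) = 319.6° ≈ 320°.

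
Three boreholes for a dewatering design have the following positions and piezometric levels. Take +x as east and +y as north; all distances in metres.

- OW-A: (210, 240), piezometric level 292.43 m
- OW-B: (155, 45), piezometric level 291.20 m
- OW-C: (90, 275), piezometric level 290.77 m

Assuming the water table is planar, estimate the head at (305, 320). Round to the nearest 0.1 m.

Taking OW-A as reference: OW-B−OW-A = (-55, -195, -1.23); OW-C−OW-A = (-120, 35, -1.66).
Determinant of the coordinate differences = (-55)·35 − (-120)·(-195) = -25325.
∂h/∂x = [(-1.23)·35 − (-1.66)·(-195)] / -25325 = +0.01448
∂h/∂y = [(-55)·(-1.66) − (-120)·(-1.23)] / -25325 = +0.002223
h(305, 320) = 292.43 + (+0.01448)·(95) + (+0.002223)·(80) = 292.43 +1.376 +0.178 = 293.984 m.

294.0 m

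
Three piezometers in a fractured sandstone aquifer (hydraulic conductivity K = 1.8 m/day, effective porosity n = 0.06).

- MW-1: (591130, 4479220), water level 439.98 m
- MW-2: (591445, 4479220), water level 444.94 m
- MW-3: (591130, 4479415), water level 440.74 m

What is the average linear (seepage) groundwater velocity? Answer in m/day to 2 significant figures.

∂h/∂x = (444.94 − 439.98) / (591445 − 591130) = +0.01575
∂h/∂y = (440.74 − 439.98) / (4479415 − 4479220) = +0.003897
|∇h| = √(0.01575² + 0.003897²) = 0.01622
Seepage velocity v = K·i/n = 1.8 × 0.01622 / 0.06 = 0.4866 m/day.

0.49 m/day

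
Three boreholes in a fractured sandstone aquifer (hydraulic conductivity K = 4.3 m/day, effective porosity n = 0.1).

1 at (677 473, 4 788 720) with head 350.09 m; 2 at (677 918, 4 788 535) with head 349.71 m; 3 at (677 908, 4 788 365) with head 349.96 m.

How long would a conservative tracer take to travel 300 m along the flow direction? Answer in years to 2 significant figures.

With h = a·x + b·y + c and 1 as origin, the differences give:
  445·a + (-185)·b = -0.38
  435·a + (-355)·b = -0.13
Eliminate b (×(-355) and ×(-185), subtract): -77500·a = 110.850 → a = ∂h/∂x = -0.001430
Back-substitute: b = ∂h/∂y = -0.001386.
|∇h| = √(-0.001430² + -0.001386²) = 0.001991
Seepage velocity v = K·i/n = 4.3 × 0.001991 / 0.1 = 0.08561 m/day.
t = 300 / 0.08561 = 3504 days = 9.59 years.

9.6 years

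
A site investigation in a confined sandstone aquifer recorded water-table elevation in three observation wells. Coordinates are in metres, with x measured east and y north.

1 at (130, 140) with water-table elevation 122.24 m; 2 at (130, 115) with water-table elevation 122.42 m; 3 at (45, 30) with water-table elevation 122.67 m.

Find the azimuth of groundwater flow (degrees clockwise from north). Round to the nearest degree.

With h = a·x + b·y + c and 1 as origin, the differences give:
  0·a + (-25)·b = +0.18
  (-85)·a + (-110)·b = +0.43
Eliminate b (×(-110) and ×(-25), subtract): -2125·a = -9.050 → a = ∂h/∂x = +0.004259
Back-substitute: b = ∂h/∂y = -0.007200.
Flow direction (−∇h) has components (-0.004259 E, +0.007200 N).
Azimuth = atan2(E, N) = atan2(-0.004259, +0.007200) = 329.4° ≈ 329°.

329°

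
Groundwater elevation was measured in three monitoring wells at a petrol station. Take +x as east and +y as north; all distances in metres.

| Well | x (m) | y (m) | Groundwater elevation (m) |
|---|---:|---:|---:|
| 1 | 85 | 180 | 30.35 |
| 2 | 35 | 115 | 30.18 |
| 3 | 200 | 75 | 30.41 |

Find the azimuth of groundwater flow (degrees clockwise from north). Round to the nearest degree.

233°

Differences from 1: to 2 (Δx, Δy, Δh) = (-50, -65, -0.17); to 3 = (115, -105, +0.06).
Determinant of the coordinate differences = (-50)·(-105) − 115·(-65) = 12725.
∂h/∂x = [(-0.17)·(-105) − (+0.06)·(-65)] / 12725 = +0.001709
∂h/∂y = [(-50)·(+0.06) − 115·(-0.17)] / 12725 = +0.001301
Flow direction (−∇h) has components (-0.001709 E, -0.001301 N).
Azimuth = atan2(E, N) = atan2(-0.001709, -0.001301) = 232.7° ≈ 233°.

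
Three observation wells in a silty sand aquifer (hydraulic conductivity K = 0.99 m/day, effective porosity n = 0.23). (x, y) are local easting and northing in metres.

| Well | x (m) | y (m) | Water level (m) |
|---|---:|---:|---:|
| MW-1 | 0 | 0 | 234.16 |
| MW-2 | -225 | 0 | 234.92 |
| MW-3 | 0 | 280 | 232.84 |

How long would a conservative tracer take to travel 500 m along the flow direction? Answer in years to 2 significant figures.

55 years

∂h/∂x = (234.92 − 234.16) / (-225 − 0) = -0.003378
∂h/∂y = (232.84 − 234.16) / (280 − 0) = -0.004714
|∇h| = √(-0.003378² + -0.004714²) = 0.005799
Seepage velocity v = K·i/n = 0.99 × 0.005799 / 0.23 = 0.02496 m/day.
t = 500 / 0.02496 = 2.003e+04 days = 54.8 years.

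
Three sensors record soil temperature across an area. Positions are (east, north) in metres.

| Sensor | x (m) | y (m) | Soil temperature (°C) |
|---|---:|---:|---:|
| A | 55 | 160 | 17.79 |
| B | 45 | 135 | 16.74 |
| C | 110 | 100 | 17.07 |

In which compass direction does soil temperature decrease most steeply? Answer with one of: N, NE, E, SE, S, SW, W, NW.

SW

With T = a·x + b·y + c and A as origin, the differences give:
  (-10)·a + (-25)·b = -1.05
  55·a + (-60)·b = -0.72
Eliminate b (×(-60) and ×(-25), subtract): 1975·a = 45.000 → a = ∂T/∂x = +0.02278
Back-substitute: b = ∂T/∂y = +0.03289.
Steepest decrease is along −∇f = (-0.02278 E, -0.03289 N) → southwest.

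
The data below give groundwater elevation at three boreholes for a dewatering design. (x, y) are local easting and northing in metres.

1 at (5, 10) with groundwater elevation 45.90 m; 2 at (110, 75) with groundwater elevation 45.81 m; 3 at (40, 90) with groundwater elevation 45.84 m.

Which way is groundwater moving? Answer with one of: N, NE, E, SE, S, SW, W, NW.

NE

Differences from 1: to 2 (Δx, Δy, Δh) = (105, 65, -0.09); to 3 = (35, 80, -0.06).
Solve a·Δx + b·Δy = Δh: det = 105·80 − 35·65 = 6125.
∂h/∂x = [(-0.09)·80 − (-0.06)·65] / 6125 = -0.0005388
∂h/∂y = [105·(-0.06) − 35·(-0.09)] / 6125 = -0.0005143
Flow = −∇h = (+0.0005388 east, +0.0005143 north), which points northeast.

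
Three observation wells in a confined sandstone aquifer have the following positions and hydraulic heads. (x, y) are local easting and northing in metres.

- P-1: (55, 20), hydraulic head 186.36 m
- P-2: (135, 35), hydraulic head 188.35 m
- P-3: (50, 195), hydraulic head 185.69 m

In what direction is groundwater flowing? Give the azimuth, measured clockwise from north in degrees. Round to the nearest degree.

With h = a·x + b·y + c and P-1 as origin, the differences give:
  80·a + 15·b = +1.99
  (-5)·a + 175·b = -0.67
Eliminate b (×175 and ×15, subtract): 14075·a = 358.300 → a = ∂h/∂x = +0.02546
Back-substitute: b = ∂h/∂y = -0.003101.
Flow direction (−∇h) has components (-0.02546 E, +0.003101 N).
Azimuth = atan2(E, N) = atan2(-0.02546, +0.003101) = 276.9° ≈ 277°.

277°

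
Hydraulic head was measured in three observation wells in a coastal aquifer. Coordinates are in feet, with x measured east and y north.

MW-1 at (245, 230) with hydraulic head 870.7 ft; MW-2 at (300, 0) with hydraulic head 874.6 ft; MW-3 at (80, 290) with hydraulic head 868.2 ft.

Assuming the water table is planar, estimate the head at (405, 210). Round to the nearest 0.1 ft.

872.6 ft

Differences from MW-1: to MW-2 (Δx, Δy, Δh) = (55, -230, +3.9); to MW-3 = (-165, 60, -2.5).
Determinant of the coordinate differences = 55·60 − (-165)·(-230) = -34650.
∂h/∂x = [(+3.9)·60 − (-2.5)·(-230)] / -34650 = +0.009841
∂h/∂y = [55·(-2.5) − (-165)·(+3.9)] / -34650 = -0.01460
h(405, 210) = 870.7 + (+0.009841)·(160) + (-0.01460)·(-20) = 870.7 +1.575 +0.292 = 872.567 ft.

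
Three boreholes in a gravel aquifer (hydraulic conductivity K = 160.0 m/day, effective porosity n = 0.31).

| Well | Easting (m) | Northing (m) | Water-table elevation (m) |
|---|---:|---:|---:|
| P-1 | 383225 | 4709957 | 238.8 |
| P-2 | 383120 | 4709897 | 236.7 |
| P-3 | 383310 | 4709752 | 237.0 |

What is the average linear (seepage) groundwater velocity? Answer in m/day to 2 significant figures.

With h = a·x + b·y + c and P-1 as origin, the differences give:
  (-105)·a + (-60)·b = -2.1
  85·a + (-205)·b = -1.8
Eliminate b (×(-205) and ×(-60), subtract): 26625·a = 322.50 → a = ∂h/∂x = +0.01211
Back-substitute: b = ∂h/∂y = +0.01380.
|∇h| = √(0.01211² + 0.01380²) = 0.01836
Seepage velocity v = K·i/n = 160.0 × 0.01836 / 0.31 = 9.476 m/day.

9.5 m/day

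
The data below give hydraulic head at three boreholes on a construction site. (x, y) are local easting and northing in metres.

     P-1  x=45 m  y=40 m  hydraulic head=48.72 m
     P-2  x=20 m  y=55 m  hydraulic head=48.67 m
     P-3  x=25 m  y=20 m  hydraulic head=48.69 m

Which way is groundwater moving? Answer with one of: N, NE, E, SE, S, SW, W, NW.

W

Taking P-1 as reference: P-2−P-1 = (-25, 15, -0.05); P-3−P-1 = (-20, -20, -0.03).
Solve a·Δx + b·Δy = Δh: det = (-25)·(-20) − (-20)·15 = 800.
∂h/∂x = [(-0.05)·(-20) − (-0.03)·15] / 800 = +0.001812
∂h/∂y = [(-25)·(-0.03) − (-20)·(-0.05)] / 800 = -0.0003125
Flow = −∇h = (-0.001812 east, +0.0003125 north), which points west.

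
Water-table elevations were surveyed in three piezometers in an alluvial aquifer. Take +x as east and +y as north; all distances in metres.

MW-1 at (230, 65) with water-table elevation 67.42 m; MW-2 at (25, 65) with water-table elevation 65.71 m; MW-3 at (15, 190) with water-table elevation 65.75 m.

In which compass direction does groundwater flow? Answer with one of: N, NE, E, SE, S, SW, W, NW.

Three-point gradient (reference MW-1): Δ to MW-2 = (-205, 0, -1.71), Δ to MW-3 = (-215, 125, -1.67).
∂h/∂x = +0.008341, ∂h/∂y = +0.0009873 (det = -25625).
Flow = −∇h = (-0.008341 east, -0.0009873 north), which points west.

W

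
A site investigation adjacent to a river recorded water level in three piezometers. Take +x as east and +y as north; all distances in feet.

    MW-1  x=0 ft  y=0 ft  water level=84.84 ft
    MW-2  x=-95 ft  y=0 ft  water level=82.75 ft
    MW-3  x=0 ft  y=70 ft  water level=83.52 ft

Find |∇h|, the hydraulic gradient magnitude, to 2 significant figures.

∂h/∂x = (82.75 − 84.84) / (-95 − 0) = +0.02200
∂h/∂y = (83.52 − 84.84) / (70 − 0) = -0.01886
|∇h| = √(0.02200² + -0.01886²) = 0.02898

0.029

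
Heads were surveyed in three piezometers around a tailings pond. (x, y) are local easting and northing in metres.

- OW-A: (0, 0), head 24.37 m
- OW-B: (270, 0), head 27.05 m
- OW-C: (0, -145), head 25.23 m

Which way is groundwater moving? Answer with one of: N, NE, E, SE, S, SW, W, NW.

NW

∂h/∂x = (27.05 − 24.37) / (270 − 0) = +0.009926
∂h/∂y = (25.23 − 24.37) / (-145 − 0) = -0.005931
Flow = −∇h = (-0.009926 east, +0.005931 north), which points northwest.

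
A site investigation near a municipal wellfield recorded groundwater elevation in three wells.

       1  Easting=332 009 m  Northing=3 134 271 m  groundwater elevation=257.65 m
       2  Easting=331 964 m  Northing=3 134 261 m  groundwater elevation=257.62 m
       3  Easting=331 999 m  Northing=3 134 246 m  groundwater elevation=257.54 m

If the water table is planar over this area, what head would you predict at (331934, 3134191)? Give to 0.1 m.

Taking 1 as reference: 2−1 = (-45, -10, -0.03); 3−1 = (-10, -25, -0.11).
Determinant of the coordinate differences = (-45)·(-25) − (-10)·(-10) = 1025.
∂h/∂x = [(-0.03)·(-25) − (-0.11)·(-10)] / 1025 = -0.0003415
∂h/∂y = [(-45)·(-0.11) − (-10)·(-0.03)] / 1025 = +0.004537
h(331934, 3134191) = 257.65 + (-0.0003415)·(-75) + (+0.004537)·(-80) = 257.65 +0.026 -0.363 = 257.313 m.

257.3 m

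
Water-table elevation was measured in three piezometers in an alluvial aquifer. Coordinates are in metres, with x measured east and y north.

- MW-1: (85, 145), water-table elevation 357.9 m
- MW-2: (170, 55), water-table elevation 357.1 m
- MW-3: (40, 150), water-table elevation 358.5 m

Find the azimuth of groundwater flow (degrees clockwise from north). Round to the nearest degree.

073°

Three-point gradient (reference MW-1): Δ to MW-2 = (85, -90, -0.8), Δ to MW-3 = (-45, 5, +0.6).
∂h/∂x = -0.01379, ∂h/∂y = -0.004138 (det = -3625).
Flow direction (−∇h) has components (+0.01379 E, +0.004138 N).
Azimuth = atan2(E, N) = atan2(+0.01379, +0.004138) = 73.3° ≈ 073°.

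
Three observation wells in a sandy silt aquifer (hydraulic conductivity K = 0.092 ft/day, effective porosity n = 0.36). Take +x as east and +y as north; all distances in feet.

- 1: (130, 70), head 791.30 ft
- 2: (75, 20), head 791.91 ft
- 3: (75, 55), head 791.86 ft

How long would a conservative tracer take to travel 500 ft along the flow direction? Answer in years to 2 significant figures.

Taking 1 as reference: 2−1 = (-55, -50, +0.61); 3−1 = (-55, -15, +0.56).
Solve a·Δx + b·Δy = Δh: det = (-55)·(-15) − (-55)·(-50) = -1925.
∂h/∂x = [(+0.61)·(-15) − (+0.56)·(-50)] / -1925 = -0.009792
∂h/∂y = [(-55)·(+0.56) − (-55)·(+0.61)] / -1925 = -0.001429
|∇h| = √(-0.009792² + -0.001429²) = 0.009896
Seepage velocity v = K·i/n = 0.092 × 0.009896 / 0.36 = 0.002529 ft/day.
t = 500 / 0.002529 = 1.977e+05 days = 541 years.

540 years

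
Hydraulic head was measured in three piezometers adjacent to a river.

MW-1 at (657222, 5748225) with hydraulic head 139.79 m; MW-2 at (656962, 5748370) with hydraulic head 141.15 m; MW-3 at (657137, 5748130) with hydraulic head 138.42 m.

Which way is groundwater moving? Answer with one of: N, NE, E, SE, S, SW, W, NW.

S

With h = a·x + b·y + c and MW-1 as origin, the differences give:
  (-260)·a + 145·b = +1.36
  (-85)·a + (-95)·b = -1.37
Eliminate b (×(-95) and ×145, subtract): 37025·a = 69.450 → a = ∂h/∂x = +0.001876
Back-substitute: b = ∂h/∂y = +0.01274.
Flow = −∇h = (-0.001876 east, -0.01274 north), which points south.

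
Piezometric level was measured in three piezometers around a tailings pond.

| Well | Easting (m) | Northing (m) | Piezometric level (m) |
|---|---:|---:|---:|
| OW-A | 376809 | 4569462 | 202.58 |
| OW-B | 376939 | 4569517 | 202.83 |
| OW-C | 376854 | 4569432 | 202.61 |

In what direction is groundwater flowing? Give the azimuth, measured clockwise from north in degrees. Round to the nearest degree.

Three-point gradient (reference OW-A): Δ to OW-B = (130, 55, +0.25), Δ to OW-C = (45, -30, +0.03).
∂h/∂x = +0.001435, ∂h/∂y = +0.001153 (det = -6375).
Flow direction (−∇h) has components (-0.001435 E, -0.001153 N).
Azimuth = atan2(E, N) = atan2(-0.001435, -0.001153) = 231.2° ≈ 231°.

231°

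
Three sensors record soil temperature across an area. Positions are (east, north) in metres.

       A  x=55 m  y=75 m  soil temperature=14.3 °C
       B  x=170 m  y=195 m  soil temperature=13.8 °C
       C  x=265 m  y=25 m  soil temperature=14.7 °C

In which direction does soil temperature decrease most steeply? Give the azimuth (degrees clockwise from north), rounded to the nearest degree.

351°

With T = a·x + b·y + c and A as origin, the differences give:
  115·a + 120·b = -0.5
  210·a + (-50)·b = +0.4
Eliminate b (×(-50) and ×120, subtract): -30950·a = -23.00 → a = ∂T/∂x = +0.0007431
Back-substitute: b = ∂T/∂y = -0.004879.
Steepest decrease is along −∇f: components (-0.0007431 E, +0.004879 N).
Azimuth = atan2(-0.0007431, +0.004879) = 351.3° ≈ 351°.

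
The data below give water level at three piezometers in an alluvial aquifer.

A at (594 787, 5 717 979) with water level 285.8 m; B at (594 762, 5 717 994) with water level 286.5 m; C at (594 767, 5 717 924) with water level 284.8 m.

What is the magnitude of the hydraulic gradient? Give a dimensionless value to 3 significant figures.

With h = a·x + b·y + c and A as origin, the differences give:
  (-25)·a + 15·b = +0.7
  (-20)·a + (-55)·b = -1.0
Eliminate b (×(-55) and ×15, subtract): 1675·a = -23.50 → a = ∂h/∂x = -0.01403
Back-substitute: b = ∂h/∂y = +0.02328.
|∇h| = √(-0.01403² + 0.02328²) = 0.02718

0.0272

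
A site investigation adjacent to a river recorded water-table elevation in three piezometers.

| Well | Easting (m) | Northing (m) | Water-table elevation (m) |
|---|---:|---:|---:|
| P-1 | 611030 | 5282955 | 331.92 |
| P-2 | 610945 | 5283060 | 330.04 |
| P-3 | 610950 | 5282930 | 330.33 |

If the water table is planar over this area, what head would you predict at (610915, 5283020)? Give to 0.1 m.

With h = a·x + b·y + c and P-1 as origin, the differences give:
  (-85)·a + 105·b = -1.88
  (-80)·a + (-25)·b = -1.59
Eliminate b (×(-25) and ×105, subtract): 10525·a = 213.950 → a = ∂h/∂x = +0.02033
Back-substitute: b = ∂h/∂y = -0.001449.
h(610915, 5283020) = 331.92 + (+0.02033)·(-115) + (-0.001449)·(65) = 331.92 -2.338 -0.094 = 329.488 m.

329.5 m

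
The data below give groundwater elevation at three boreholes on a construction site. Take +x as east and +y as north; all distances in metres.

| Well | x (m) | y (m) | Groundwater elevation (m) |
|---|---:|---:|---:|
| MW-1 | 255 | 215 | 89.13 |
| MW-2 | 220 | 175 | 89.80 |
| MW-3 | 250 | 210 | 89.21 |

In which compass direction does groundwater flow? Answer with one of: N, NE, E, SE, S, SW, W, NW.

N

Differences from MW-1: to MW-2 (Δx, Δy, Δh) = (-35, -40, +0.67); to MW-3 = (-5, -5, +0.08).
Solve a·Δx + b·Δy = Δh: det = (-35)·(-5) − (-5)·(-40) = -25.
∂h/∂x = [(+0.67)·(-5) − (+0.08)·(-40)] / -25 = +0.006000
∂h/∂y = [(-35)·(+0.08) − (-5)·(+0.67)] / -25 = -0.02200
Flow = −∇h = (-0.006000 east, +0.02200 north), which points north.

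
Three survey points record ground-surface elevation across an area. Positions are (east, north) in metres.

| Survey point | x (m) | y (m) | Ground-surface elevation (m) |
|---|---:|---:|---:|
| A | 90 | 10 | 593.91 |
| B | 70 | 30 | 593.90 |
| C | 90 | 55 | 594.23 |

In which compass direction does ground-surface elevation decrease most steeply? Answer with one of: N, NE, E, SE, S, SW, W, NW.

SW

With z = a·x + b·y + c and A as origin, the differences give:
  (-20)·a + 20·b = -0.01
  0·a + 45·b = +0.32
Eliminate b (×45 and ×20, subtract): -900·a = -6.850 → a = ∂z/∂x = +0.007611
Back-substitute: b = ∂z/∂y = +0.007111.
Steepest decrease is along −∇f = (-0.007611 E, -0.007111 N) → southwest.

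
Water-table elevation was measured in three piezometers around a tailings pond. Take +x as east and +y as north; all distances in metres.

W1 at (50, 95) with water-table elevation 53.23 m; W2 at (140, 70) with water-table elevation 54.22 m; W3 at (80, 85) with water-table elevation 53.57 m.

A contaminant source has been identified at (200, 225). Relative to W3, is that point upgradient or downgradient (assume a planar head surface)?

upgradient

Differences from W1: to W2 (Δx, Δy, Δh) = (90, -25, +0.99); to W3 = (30, -10, +0.34).
Determinant of the coordinate differences = 90·(-10) − 30·(-25) = -150.
∂h/∂x = [(+0.99)·(-10) − (+0.34)·(-25)] / -150 = +0.009333
∂h/∂y = [90·(+0.34) − 30·(+0.99)] / -150 = -0.006000
Head at (200, 225) = 53.23 + (+0.009333)·(150) + (-0.006000)·(130) = 53.85 m.
That is higher than the 53.57 m at W3, so the point is upgradient.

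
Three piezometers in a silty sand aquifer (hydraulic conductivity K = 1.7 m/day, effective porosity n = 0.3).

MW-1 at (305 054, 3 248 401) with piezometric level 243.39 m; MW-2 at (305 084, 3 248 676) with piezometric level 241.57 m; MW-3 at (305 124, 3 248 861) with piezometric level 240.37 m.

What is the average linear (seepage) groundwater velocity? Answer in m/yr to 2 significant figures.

With h = a·x + b·y + c and MW-1 as origin, the differences give:
  30·a + 275·b = -1.82
  70·a + 460·b = -3.02
Eliminate b (×460 and ×275, subtract): -5450·a = -6.700 → a = ∂h/∂x = +0.001229
Back-substitute: b = ∂h/∂y = -0.006752.
|∇h| = √(0.001229² + -0.006752²) = 0.006863
Seepage velocity v = K·i/n = 1.7 × 0.006863 / 0.3 = 0.03889 m/day = 14.2 m/yr.

14 m/yr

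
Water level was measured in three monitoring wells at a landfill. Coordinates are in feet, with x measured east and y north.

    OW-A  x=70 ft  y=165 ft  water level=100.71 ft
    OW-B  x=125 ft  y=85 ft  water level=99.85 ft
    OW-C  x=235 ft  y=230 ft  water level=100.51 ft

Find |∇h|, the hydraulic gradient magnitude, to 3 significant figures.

Three-point gradient (reference OW-A): Δ to OW-B = (55, -80, -0.86), Δ to OW-C = (165, 65, -0.20).
∂h/∂x = -0.004286, ∂h/∂y = +0.007803 (det = 16775).
|∇h| = √(-0.004286² + 0.007803²) = 0.008903

0.00890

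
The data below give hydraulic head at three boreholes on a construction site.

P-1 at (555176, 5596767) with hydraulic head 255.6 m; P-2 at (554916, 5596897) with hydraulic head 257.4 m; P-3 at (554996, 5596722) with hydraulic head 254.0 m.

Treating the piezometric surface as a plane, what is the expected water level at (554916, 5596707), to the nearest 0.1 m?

253.4 m

Taking P-1 as reference: P-2−P-1 = (-260, 130, +1.8); P-3−P-1 = (-180, -45, -1.6).
Determinant of the coordinate differences = (-260)·(-45) − (-180)·130 = 35100.
∂h/∂x = [(+1.8)·(-45) − (-1.6)·130] / 35100 = +0.003618
∂h/∂y = [(-260)·(-1.6) − (-180)·(+1.8)] / 35100 = +0.02108
h(554916, 5596707) = 255.6 + (+0.003618)·(-260) + (+0.02108)·(-60) = 255.6 -0.941 -1.265 = 253.394 m.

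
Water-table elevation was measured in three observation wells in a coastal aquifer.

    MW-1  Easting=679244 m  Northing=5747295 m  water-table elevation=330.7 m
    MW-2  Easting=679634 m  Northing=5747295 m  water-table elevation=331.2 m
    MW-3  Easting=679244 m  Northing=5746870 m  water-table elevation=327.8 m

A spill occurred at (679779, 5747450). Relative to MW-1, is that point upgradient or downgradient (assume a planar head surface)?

∂h/∂x = (331.2 − 330.7) / (679634 − 679244) = +0.001282
∂h/∂y = (327.8 − 330.7) / (5746870 − 5747295) = +0.006824
Head at (679779, 5747450) = 330.7 + (+0.001282)·(535) + (+0.006824)·(155) = 332.44 m.
That is higher than the 330.7 m at MW-1, so the point is upgradient.

upgradient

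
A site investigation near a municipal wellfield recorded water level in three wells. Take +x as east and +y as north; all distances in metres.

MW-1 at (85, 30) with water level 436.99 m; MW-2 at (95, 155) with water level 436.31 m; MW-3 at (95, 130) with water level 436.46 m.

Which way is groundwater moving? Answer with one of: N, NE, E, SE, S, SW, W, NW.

NW

Three-point gradient (reference MW-1): Δ to MW-2 = (10, 125, -0.68), Δ to MW-3 = (10, 100, -0.53).
∂h/∂x = +0.007000, ∂h/∂y = -0.006000 (det = -250).
Flow = −∇h = (-0.007000 east, +0.006000 north), which points northwest.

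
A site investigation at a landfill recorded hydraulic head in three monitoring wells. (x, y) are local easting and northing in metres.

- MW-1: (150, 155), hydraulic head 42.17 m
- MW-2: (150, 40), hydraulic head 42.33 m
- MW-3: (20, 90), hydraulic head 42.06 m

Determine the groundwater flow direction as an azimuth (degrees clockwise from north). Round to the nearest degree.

312°

Taking MW-1 as reference: MW-2−MW-1 = (0, -115, +0.16); MW-3−MW-1 = (-130, -65, -0.11).
Determinant of the coordinate differences = 0·(-65) − (-130)·(-115) = -14950.
∂h/∂x = [(+0.16)·(-65) − (-0.11)·(-115)] / -14950 = +0.001542
∂h/∂y = [0·(-0.11) − (-130)·(+0.16)] / -14950 = -0.001391
Flow direction (−∇h) has components (-0.001542 E, +0.001391 N).
Azimuth = atan2(E, N) = atan2(-0.001542, +0.001391) = 312.1° ≈ 312°.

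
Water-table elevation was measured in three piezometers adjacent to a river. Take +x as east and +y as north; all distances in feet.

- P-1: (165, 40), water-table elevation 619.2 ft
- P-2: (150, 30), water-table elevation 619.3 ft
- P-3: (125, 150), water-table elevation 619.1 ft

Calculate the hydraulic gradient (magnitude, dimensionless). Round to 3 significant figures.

Differences from P-1: to P-2 (Δx, Δy, Δh) = (-15, -10, +0.1); to P-3 = (-40, 110, -0.1).
Determinant of the coordinate differences = (-15)·110 − (-40)·(-10) = -2050.
∂h/∂x = [(+0.1)·110 − (-0.1)·(-10)] / -2050 = -0.004878
∂h/∂y = [(-15)·(-0.1) − (-40)·(+0.1)] / -2050 = -0.002683
|∇h| = √(-0.004878² + -0.002683²) = 0.005567

0.00557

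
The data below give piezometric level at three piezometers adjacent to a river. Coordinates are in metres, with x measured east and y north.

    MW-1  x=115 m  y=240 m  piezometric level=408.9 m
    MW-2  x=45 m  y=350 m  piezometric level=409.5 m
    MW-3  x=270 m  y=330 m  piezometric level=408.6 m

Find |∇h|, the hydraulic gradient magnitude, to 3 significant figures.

0.00484

With h = a·x + b·y + c and MW-1 as origin, the differences give:
  (-70)·a + 110·b = +0.6
  155·a + 90·b = -0.3
Eliminate b (×90 and ×110, subtract): -23350·a = 87.00 → a = ∂h/∂x = -0.003726
Back-substitute: b = ∂h/∂y = +0.003084.
|∇h| = √(-0.003726² + 0.003084²) = 0.004837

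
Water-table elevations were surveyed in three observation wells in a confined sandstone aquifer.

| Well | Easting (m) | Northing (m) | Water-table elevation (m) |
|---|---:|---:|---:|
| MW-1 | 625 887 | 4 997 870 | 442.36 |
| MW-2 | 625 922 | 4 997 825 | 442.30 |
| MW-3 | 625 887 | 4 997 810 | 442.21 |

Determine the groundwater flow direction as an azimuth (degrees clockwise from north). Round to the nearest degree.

211°

With h = a·x + b·y + c and MW-1 as origin, the differences give:
  35·a + (-45)·b = -0.06
  0·a + (-60)·b = -0.15
Eliminate b (×(-60) and ×(-45), subtract): -2100·a = -3.150 → a = ∂h/∂x = +0.001500
Back-substitute: b = ∂h/∂y = +0.002500.
Flow direction (−∇h) has components (-0.001500 E, -0.002500 N).
Azimuth = atan2(E, N) = atan2(-0.001500, -0.002500) = 211.0° ≈ 211°.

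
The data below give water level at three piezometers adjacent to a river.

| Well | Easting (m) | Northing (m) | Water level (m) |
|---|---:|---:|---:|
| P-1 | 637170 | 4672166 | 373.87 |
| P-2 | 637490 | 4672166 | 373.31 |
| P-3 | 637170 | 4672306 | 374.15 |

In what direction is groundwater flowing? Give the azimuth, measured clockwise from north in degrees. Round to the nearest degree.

139°

∂h/∂x = (373.31 − 373.87) / (637490 − 637170) = -0.001750
∂h/∂y = (374.15 − 373.87) / (4672306 − 4672166) = +0.002000
Flow direction (−∇h) has components (+0.001750 E, -0.002000 N).
Azimuth = atan2(E, N) = atan2(+0.001750, -0.002000) = 138.8° ≈ 139°.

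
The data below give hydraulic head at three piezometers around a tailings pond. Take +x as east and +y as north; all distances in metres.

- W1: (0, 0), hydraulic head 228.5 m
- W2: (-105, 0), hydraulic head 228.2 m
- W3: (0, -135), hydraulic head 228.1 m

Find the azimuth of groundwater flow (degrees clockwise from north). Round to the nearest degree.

∂h/∂x = (228.2 − 228.5) / (-105 − 0) = +0.002857
∂h/∂y = (228.1 − 228.5) / (-135 − 0) = +0.002963
Flow direction (−∇h) has components (-0.002857 E, -0.002963 N).
Azimuth = atan2(E, N) = atan2(-0.002857, -0.002963) = 224.0° ≈ 224°.

224°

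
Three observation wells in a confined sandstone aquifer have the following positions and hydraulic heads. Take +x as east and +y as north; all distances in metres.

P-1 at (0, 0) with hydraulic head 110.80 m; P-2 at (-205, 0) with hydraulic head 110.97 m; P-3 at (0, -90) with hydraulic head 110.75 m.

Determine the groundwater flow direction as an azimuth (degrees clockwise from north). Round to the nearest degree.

124°

∂h/∂x = (110.97 − 110.80) / (-205 − 0) = -0.0008293
∂h/∂y = (110.75 − 110.80) / (-90 − 0) = +0.0005556
Flow direction (−∇h) has components (+0.0008293 E, -0.0005556 N).
Azimuth = atan2(E, N) = atan2(+0.0008293, -0.0005556) = 123.8° ≈ 124°.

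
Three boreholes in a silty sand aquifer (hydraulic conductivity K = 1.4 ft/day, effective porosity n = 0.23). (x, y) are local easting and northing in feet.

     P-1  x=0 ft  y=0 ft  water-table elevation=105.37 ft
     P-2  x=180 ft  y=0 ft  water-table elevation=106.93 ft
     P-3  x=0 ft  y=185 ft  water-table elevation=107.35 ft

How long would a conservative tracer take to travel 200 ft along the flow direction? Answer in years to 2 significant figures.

∂h/∂x = (106.93 − 105.37) / (180 − 0) = +0.008667
∂h/∂y = (107.35 − 105.37) / (185 − 0) = +0.01070
|∇h| = √(0.008667² + 0.01070²) = 0.01377
Seepage velocity v = K·i/n = 1.4 × 0.01377 / 0.23 = 0.08382 ft/day.
t = 200 / 0.08382 = 2386 days = 6.53 years.

6.5 years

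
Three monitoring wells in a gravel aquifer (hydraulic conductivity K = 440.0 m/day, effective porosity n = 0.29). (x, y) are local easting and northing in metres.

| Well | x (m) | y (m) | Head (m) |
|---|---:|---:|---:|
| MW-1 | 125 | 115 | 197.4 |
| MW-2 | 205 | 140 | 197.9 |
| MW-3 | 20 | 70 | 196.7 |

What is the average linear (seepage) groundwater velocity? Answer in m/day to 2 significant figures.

Differences from MW-1: to MW-2 (Δx, Δy, Δh) = (80, 25, +0.5); to MW-3 = (-105, -45, -0.7).
Solve a·Δx + b·Δy = Δh: det = 80·(-45) − (-105)·25 = -975.
∂h/∂x = [(+0.5)·(-45) − (-0.7)·25] / -975 = +0.005128
∂h/∂y = [80·(-0.7) − (-105)·(+0.5)] / -975 = +0.003590
|∇h| = √(0.005128² + 0.003590²) = 0.00626
Seepage velocity v = K·i/n = 440.0 × 0.00626 / 0.29 = 9.498 m/day.

9.5 m/day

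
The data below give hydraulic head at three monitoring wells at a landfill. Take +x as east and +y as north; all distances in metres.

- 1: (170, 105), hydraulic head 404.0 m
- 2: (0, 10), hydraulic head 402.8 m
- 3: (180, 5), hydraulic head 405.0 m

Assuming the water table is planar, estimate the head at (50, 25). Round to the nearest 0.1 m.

Differences from 1: to 2 (Δx, Δy, Δh) = (-170, -95, -1.2); to 3 = (10, -100, +1.0).
Determinant of the coordinate differences = (-170)·(-100) − 10·(-95) = 17950.
∂h/∂x = [(-1.2)·(-100) − (+1.0)·(-95)] / 17950 = +0.01198
∂h/∂y = [(-170)·(+1.0) − 10·(-1.2)] / 17950 = -0.008802
h(50, 25) = 404.0 + (+0.01198)·(-120) + (-0.008802)·(-80) = 404.0 -1.437 +0.704 = 403.267 m.

403.3 m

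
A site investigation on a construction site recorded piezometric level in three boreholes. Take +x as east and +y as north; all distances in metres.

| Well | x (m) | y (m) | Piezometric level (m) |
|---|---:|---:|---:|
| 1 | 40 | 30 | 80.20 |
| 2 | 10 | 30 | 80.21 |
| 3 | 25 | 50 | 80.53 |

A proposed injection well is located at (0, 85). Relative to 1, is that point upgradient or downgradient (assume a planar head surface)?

upgradient

With h = a·x + b·y + c and 1 as origin, the differences give:
  (-30)·a + 0·b = +0.01
  (-15)·a + 20·b = +0.33
Eliminate b (×20 and ×0, subtract): -600·a = 0.200 → a = ∂h/∂x = -0.0003333
Back-substitute: b = ∂h/∂y = +0.01625.
Head at (0, 85) = 80.20 + (-0.0003333)·(-40) + (+0.01625)·(55) = 81.11 m.
That is higher than the 80.20 m at 1, so the point is upgradient.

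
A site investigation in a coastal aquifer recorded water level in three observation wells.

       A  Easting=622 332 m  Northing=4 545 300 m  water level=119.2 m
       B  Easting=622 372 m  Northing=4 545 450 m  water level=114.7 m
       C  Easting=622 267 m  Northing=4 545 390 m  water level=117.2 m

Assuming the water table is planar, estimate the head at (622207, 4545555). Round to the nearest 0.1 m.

Differences from A: to B (Δx, Δy, Δh) = (40, 150, -4.5); to C = (-65, 90, -2.0).
Solve a·Δx + b·Δy = Δh: det = 40·90 − (-65)·150 = 13350.
∂h/∂x = [(-4.5)·90 − (-2.0)·150] / 13350 = -0.007865
∂h/∂y = [40·(-2.0) − (-65)·(-4.5)] / 13350 = -0.02790
h(622207, 4545555) = 119.2 + (-0.007865)·(-125) + (-0.02790)·(255) = 119.2 +0.983 -7.115 = 113.068 m.

113.1 m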